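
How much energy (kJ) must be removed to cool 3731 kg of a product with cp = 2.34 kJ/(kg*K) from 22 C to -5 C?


dT = 22 - (-5) = 27 K
Q = m * cp * dT = 3731 * 2.34 * 27
Q = 235725 kJ

235725


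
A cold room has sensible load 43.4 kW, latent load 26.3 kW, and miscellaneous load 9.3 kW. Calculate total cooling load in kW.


Q_total = Q_s + Q_l + Q_misc
Q_total = 43.4 + 26.3 + 9.3
Q_total = 79.0 kW

79.0


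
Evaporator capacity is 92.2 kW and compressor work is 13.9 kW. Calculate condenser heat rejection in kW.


Q_cond = Q_evap + W
Q_cond = 92.2 + 13.9
Q_cond = 106.1 kW

106.1


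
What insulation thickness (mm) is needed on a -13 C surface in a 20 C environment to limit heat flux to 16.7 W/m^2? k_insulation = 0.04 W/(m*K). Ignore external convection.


dT = 20 - (-13) = 33 K
thickness = k * dT / q_max * 1000
thickness = 0.04 * 33 / 16.7 * 1000
thickness = 79.0 mm

79.0


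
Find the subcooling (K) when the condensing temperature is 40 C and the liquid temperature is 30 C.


Subcooling = T_cond - T_liquid
Subcooling = 40 - 30
Subcooling = 10 K

10


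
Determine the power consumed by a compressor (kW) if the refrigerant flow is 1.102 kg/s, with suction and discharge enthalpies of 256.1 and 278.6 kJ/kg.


dh = 278.6 - 256.1 = 22.5 kJ/kg
W = m_dot * dh = 1.102 * 22.5 = 24.8 kW

24.8


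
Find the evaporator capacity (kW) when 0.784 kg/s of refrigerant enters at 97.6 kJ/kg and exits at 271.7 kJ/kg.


dh = 271.7 - 97.6 = 174.1 kJ/kg
Q_evap = m_dot * dh = 0.784 * 174.1
Q_evap = 136.49 kW

136.49


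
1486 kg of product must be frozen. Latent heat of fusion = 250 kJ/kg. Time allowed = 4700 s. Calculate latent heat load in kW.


Q_lat = m * h_fg / t
Q_lat = 1486 * 250 / 4700
Q_lat = 79.04 kW

79.04


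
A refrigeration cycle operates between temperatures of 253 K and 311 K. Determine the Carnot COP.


dT = 311 - 253 = 58 K
COP_carnot = T_cold / dT = 253 / 58
COP_carnot = 4.362

4.362


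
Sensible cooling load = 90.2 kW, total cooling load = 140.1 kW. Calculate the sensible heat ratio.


SHR = Q_sensible / Q_total
SHR = 90.2 / 140.1
SHR = 0.644

0.644


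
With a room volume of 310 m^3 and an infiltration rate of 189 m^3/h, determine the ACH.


ACH = flow / volume
ACH = 189 / 310
ACH = 0.61

0.61


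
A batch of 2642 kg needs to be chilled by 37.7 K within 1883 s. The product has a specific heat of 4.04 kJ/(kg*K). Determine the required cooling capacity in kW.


Q = m * cp * dT / t
Q = 2642 * 4.04 * 37.7 / 1883
Q = 213.7 kW

213.7


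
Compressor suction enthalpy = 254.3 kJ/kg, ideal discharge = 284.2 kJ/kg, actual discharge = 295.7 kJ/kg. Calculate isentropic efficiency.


dh_ideal = 284.2 - 254.3 = 29.9 kJ/kg
dh_actual = 295.7 - 254.3 = 41.4 kJ/kg
eta_s = dh_ideal / dh_actual = 29.9 / 41.4
eta_s = 0.7222

0.7222


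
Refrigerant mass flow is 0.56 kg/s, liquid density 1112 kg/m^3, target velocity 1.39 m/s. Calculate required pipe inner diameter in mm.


A = m_dot / (rho * v) = 0.56 / (1112 * 1.39) = 0.000362300088 m^2
d = sqrt(4*A/pi) * 1000
d = 21.5 mm

21.5


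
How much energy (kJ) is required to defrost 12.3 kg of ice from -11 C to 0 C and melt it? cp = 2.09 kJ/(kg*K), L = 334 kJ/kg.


Sensible heat = cp * dT = 2.09 * 11 = 22.99 kJ/kg
Total per kg = 22.99 + 334 = 356.99 kJ/kg
Q = m * total = 12.3 * 356.99
Q = 4391.0 kJ

4391.0


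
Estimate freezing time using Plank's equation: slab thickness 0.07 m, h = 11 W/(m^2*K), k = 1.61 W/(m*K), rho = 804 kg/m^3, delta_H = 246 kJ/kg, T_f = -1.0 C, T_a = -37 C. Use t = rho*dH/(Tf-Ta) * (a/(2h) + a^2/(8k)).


dT = -1.0 - (-37) = 36.0 K
term1 = a/(2h) = 0.07/(2*11) = 0.003181818182
term2 = a^2/(8k) = 0.07^2/(8*1.61) = 0.0003804347826
t = rho*dH*1000/dT * (term1 + term2)
t = 804*246*1000/36.0 * (0.003181818182 + 0.0003804347826)
t = 19571 s

19571


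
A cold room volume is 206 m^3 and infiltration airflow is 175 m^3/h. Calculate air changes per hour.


ACH = flow / volume
ACH = 175 / 206
ACH = 0.85

0.85


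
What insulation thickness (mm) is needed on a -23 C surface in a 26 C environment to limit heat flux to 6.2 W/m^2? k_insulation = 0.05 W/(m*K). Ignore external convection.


dT = 26 - (-23) = 49 K
thickness = k * dT / q_max * 1000
thickness = 0.05 * 49 / 6.2 * 1000
thickness = 395.2 mm

395.2


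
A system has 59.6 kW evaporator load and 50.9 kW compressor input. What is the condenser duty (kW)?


Q_cond = Q_evap + W
Q_cond = 59.6 + 50.9
Q_cond = 110.5 kW

110.5


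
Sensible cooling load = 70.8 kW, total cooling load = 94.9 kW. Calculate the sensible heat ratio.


SHR = Q_sensible / Q_total
SHR = 70.8 / 94.9
SHR = 0.746

0.746


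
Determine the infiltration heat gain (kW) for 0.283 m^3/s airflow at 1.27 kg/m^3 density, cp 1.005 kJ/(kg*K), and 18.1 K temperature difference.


Q = V_dot * rho * cp * dT
Q = 0.283 * 1.27 * 1.005 * 18.1
Q = 6.538 kW

6.538


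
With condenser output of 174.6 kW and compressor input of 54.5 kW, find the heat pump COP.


COP_hp = Q_cond / W
COP_hp = 174.6 / 54.5
COP_hp = 3.204

3.204


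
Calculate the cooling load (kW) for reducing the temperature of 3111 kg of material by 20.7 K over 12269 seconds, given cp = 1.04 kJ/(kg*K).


Q = m * cp * dT / t
Q = 3111 * 1.04 * 20.7 / 12269
Q = 5.459 kW

5.459


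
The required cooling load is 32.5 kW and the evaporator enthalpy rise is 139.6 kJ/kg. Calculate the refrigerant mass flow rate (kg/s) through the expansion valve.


m_dot = Q / dh
m_dot = 32.5 / 139.6
m_dot = 0.2328 kg/s

0.2328


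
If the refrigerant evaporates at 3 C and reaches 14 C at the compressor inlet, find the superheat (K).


Superheat = T_suction - T_evap
Superheat = 14 - (3)
Superheat = 11 K

11


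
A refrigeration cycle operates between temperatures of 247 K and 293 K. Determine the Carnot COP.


dT = 293 - 247 = 46 K
COP_carnot = T_cold / dT = 247 / 46
COP_carnot = 5.37

5.37


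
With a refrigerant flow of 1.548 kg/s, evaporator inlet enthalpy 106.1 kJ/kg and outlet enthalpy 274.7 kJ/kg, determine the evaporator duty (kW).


dh = 274.7 - 106.1 = 168.6 kJ/kg
Q_evap = m_dot * dh = 1.548 * 168.6
Q_evap = 260.99 kW

260.99


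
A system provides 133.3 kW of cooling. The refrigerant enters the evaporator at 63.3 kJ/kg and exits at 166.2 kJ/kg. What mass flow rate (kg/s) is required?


dh = 166.2 - 63.3 = 102.9 kJ/kg
m_dot = Q / dh = 133.3 / 102.9 = 1.2954 kg/s

1.2954


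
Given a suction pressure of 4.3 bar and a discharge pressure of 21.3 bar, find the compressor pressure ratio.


PR = P_high / P_low
PR = 21.3 / 4.3
PR = 4.953

4.953


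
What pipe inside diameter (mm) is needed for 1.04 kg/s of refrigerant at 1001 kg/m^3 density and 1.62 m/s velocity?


A = m_dot / (rho * v) = 1.04 / (1001 * 1.62) = 0.0006413339747 m^2
d = sqrt(4*A/pi) * 1000
d = 28.6 mm

28.6


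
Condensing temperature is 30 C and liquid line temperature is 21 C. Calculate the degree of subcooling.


Subcooling = T_cond - T_liquid
Subcooling = 30 - 21
Subcooling = 9 K

9


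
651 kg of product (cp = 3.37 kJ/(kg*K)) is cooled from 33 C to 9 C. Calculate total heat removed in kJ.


dT = 33 - (9) = 24 K
Q = m * cp * dT = 651 * 3.37 * 24
Q = 52653 kJ

52653


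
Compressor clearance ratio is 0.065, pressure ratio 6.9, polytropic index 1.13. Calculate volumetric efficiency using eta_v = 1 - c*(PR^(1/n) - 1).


PR^(1/n) = 6.9^(1/1.13) = 5.52515325
eta_v = 1 - 0.065 * (5.52515325 - 1)
eta_v = 0.7059

0.7059


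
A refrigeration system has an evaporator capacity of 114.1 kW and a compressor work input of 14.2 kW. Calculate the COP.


COP = Q_evap / W
COP = 114.1 / 14.2
COP = 8.035

8.035


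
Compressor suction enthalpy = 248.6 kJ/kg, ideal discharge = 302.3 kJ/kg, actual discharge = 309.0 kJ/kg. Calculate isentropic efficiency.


dh_ideal = 302.3 - 248.6 = 53.7 kJ/kg
dh_actual = 309.0 - 248.6 = 60.4 kJ/kg
eta_s = dh_ideal / dh_actual = 53.7 / 60.4
eta_s = 0.8891

0.8891


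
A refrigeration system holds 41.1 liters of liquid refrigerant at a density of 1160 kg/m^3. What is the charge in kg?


Charge = V * rho / 1000
Charge = 41.1 * 1160 / 1000
Charge = 47.68 kg

47.68


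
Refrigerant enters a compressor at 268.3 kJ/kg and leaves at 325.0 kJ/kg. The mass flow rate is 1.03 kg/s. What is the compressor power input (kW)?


dh = 325.0 - 268.3 = 56.7 kJ/kg
W = m_dot * dh = 1.03 * 56.7 = 58.4 kW

58.4


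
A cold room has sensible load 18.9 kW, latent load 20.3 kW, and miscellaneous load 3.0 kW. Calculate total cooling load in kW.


Q_total = Q_s + Q_l + Q_misc
Q_total = 18.9 + 20.3 + 3.0
Q_total = 42.2 kW

42.2


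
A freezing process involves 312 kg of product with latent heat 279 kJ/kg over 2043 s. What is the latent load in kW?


Q_lat = m * h_fg / t
Q_lat = 312 * 279 / 2043
Q_lat = 42.61 kW

42.61


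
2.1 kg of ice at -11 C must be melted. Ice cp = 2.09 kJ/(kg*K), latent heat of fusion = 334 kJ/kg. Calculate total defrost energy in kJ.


Sensible heat = cp * dT = 2.09 * 11 = 22.99 kJ/kg
Total per kg = 22.99 + 334 = 356.99 kJ/kg
Q = m * total = 2.1 * 356.99
Q = 749.7 kJ

749.7


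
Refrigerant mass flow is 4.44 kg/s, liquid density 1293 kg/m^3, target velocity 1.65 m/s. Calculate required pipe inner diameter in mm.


A = m_dot / (rho * v) = 4.44 / (1293 * 1.65) = 0.002081136188 m^2
d = sqrt(4*A/pi) * 1000
d = 51.5 mm

51.5


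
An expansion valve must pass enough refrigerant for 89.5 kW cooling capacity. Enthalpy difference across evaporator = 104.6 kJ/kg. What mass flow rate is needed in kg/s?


m_dot = Q / dh
m_dot = 89.5 / 104.6
m_dot = 0.8556 kg/s

0.8556


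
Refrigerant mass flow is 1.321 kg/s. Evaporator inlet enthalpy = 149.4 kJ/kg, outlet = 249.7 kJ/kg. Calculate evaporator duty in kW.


dh = 249.7 - 149.4 = 100.3 kJ/kg
Q_evap = m_dot * dh = 1.321 * 100.3
Q_evap = 132.5 kW

132.5


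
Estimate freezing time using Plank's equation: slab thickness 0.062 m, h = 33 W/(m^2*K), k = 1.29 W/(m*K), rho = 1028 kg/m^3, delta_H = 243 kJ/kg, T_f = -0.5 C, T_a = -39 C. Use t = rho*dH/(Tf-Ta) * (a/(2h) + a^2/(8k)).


dT = -0.5 - (-39) = 38.5 K
term1 = a/(2h) = 0.062/(2*33) = 0.0009393939394
term2 = a^2/(8k) = 0.062^2/(8*1.29) = 0.0003724806202
t = rho*dH*1000/dT * (term1 + term2)
t = 1028*243*1000/38.5 * (0.0009393939394 + 0.0003724806202)
t = 8512 s

8512


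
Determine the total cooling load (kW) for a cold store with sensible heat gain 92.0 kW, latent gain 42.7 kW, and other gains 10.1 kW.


Q_total = Q_s + Q_l + Q_misc
Q_total = 92.0 + 42.7 + 10.1
Q_total = 144.8 kW

144.8


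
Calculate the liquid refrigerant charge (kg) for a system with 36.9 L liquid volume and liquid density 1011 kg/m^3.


Charge = V * rho / 1000
Charge = 36.9 * 1011 / 1000
Charge = 37.31 kg

37.31


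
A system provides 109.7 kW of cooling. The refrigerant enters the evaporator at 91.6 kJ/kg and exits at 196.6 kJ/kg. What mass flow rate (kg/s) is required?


dh = 196.6 - 91.6 = 105.0 kJ/kg
m_dot = Q / dh = 109.7 / 105.0 = 1.0448 kg/s

1.0448


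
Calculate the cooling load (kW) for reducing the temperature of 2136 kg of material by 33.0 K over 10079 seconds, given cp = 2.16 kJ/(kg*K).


Q = m * cp * dT / t
Q = 2136 * 2.16 * 33.0 / 10079
Q = 15.106 kW

15.106


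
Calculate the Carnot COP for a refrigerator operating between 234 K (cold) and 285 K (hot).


dT = 285 - 234 = 51 K
COP_carnot = T_cold / dT = 234 / 51
COP_carnot = 4.588

4.588


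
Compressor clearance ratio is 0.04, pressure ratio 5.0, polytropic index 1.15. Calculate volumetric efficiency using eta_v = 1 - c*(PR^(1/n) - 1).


PR^(1/n) = 5.0^(1/1.15) = 4.05321838
eta_v = 1 - 0.04 * (4.05321838 - 1)
eta_v = 0.8779

0.8779


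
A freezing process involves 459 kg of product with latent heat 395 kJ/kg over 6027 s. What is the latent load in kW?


Q_lat = m * h_fg / t
Q_lat = 459 * 395 / 6027
Q_lat = 30.08 kW

30.08


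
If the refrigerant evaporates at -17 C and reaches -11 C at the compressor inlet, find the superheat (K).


Superheat = T_suction - T_evap
Superheat = -11 - (-17)
Superheat = 6 K

6


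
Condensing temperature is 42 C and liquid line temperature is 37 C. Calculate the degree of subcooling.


Subcooling = T_cond - T_liquid
Subcooling = 42 - 37
Subcooling = 5 K

5


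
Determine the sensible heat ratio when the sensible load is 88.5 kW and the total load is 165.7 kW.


SHR = Q_sensible / Q_total
SHR = 88.5 / 165.7
SHR = 0.534

0.534


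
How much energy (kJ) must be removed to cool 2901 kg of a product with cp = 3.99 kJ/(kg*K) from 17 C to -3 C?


dT = 17 - (-3) = 20 K
Q = m * cp * dT = 2901 * 3.99 * 20
Q = 231500 kJ

231500


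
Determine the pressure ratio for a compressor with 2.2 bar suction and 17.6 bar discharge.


PR = P_high / P_low
PR = 17.6 / 2.2
PR = 8.0

8.0


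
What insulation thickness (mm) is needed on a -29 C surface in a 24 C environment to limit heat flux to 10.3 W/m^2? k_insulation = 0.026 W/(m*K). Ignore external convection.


dT = 24 - (-29) = 53 K
thickness = k * dT / q_max * 1000
thickness = 0.026 * 53 / 10.3 * 1000
thickness = 133.8 mm

133.8


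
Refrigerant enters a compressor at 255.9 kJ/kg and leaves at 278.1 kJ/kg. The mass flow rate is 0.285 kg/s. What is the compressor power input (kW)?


dh = 278.1 - 255.9 = 22.2 kJ/kg
W = m_dot * dh = 0.285 * 22.2 = 6.33 kW

6.33


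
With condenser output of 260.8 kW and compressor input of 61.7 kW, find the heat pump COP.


COP_hp = Q_cond / W
COP_hp = 260.8 / 61.7
COP_hp = 4.227

4.227


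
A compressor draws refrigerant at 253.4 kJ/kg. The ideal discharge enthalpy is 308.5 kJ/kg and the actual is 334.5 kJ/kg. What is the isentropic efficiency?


dh_ideal = 308.5 - 253.4 = 55.1 kJ/kg
dh_actual = 334.5 - 253.4 = 81.1 kJ/kg
eta_s = dh_ideal / dh_actual = 55.1 / 81.1
eta_s = 0.6794

0.6794


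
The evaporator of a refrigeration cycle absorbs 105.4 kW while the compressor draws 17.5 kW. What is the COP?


COP = Q_evap / W
COP = 105.4 / 17.5
COP = 6.023

6.023


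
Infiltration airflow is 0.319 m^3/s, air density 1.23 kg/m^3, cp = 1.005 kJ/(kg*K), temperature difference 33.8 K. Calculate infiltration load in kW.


Q = V_dot * rho * cp * dT
Q = 0.319 * 1.23 * 1.005 * 33.8
Q = 13.328 kW

13.328


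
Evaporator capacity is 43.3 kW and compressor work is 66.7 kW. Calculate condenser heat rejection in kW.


Q_cond = Q_evap + W
Q_cond = 43.3 + 66.7
Q_cond = 110.0 kW

110.0


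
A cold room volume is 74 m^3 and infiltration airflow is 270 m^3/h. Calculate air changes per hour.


ACH = flow / volume
ACH = 270 / 74
ACH = 3.649

3.649


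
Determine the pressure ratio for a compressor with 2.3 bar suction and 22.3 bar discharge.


PR = P_high / P_low
PR = 22.3 / 2.3
PR = 9.696

9.696


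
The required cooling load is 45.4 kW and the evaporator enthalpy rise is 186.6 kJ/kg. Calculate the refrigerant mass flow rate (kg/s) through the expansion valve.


m_dot = Q / dh
m_dot = 45.4 / 186.6
m_dot = 0.2433 kg/s

0.2433


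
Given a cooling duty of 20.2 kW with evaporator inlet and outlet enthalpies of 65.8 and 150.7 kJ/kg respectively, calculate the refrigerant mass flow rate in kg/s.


dh = 150.7 - 65.8 = 84.9 kJ/kg
m_dot = Q / dh = 20.2 / 84.9 = 0.2379 kg/s

0.2379


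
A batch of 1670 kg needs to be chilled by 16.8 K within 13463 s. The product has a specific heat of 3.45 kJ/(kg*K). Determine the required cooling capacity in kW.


Q = m * cp * dT / t
Q = 1670 * 3.45 * 16.8 / 13463
Q = 7.19 kW

7.19


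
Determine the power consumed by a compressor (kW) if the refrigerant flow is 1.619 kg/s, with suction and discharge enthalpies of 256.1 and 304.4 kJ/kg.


dh = 304.4 - 256.1 = 48.3 kJ/kg
W = m_dot * dh = 1.619 * 48.3 = 78.2 kW

78.2


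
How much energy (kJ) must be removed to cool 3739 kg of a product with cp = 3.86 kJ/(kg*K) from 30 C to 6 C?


dT = 30 - (6) = 24 K
Q = m * cp * dT = 3739 * 3.86 * 24
Q = 346381 kJ

346381


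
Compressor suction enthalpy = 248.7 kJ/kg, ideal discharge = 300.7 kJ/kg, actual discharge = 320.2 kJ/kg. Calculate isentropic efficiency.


dh_ideal = 300.7 - 248.7 = 52.0 kJ/kg
dh_actual = 320.2 - 248.7 = 71.5 kJ/kg
eta_s = dh_ideal / dh_actual = 52.0 / 71.5
eta_s = 0.7273

0.7273


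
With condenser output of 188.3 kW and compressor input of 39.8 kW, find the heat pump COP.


COP_hp = Q_cond / W
COP_hp = 188.3 / 39.8
COP_hp = 4.731

4.731


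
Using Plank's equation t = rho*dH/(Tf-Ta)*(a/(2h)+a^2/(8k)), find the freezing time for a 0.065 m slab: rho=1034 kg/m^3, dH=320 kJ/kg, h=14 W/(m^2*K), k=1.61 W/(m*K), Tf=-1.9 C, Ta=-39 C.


dT = -1.9 - (-39) = 37.1 K
term1 = a/(2h) = 0.065/(2*14) = 0.002321428571
term2 = a^2/(8k) = 0.065^2/(8*1.61) = 0.0003280279503
t = rho*dH*1000/dT * (term1 + term2)
t = 1034*320*1000/37.1 * (0.002321428571 + 0.0003280279503)
t = 23629 s

23629


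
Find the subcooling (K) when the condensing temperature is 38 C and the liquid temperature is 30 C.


Subcooling = T_cond - T_liquid
Subcooling = 38 - 30
Subcooling = 8 K

8


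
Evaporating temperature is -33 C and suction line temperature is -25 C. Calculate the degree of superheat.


Superheat = T_suction - T_evap
Superheat = -25 - (-33)
Superheat = 8 K

8


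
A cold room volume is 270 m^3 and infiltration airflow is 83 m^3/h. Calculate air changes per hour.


ACH = flow / volume
ACH = 83 / 270
ACH = 0.307

0.307


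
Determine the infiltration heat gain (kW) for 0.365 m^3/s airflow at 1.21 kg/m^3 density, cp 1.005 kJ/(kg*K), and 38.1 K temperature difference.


Q = V_dot * rho * cp * dT
Q = 0.365 * 1.21 * 1.005 * 38.1
Q = 16.911 kW

16.911


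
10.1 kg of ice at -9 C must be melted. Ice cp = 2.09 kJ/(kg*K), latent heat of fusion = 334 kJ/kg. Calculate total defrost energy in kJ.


Sensible heat = cp * dT = 2.09 * 9 = 18.81 kJ/kg
Total per kg = 18.81 + 334 = 352.81 kJ/kg
Q = m * total = 10.1 * 352.81
Q = 3563.4 kJ

3563.4


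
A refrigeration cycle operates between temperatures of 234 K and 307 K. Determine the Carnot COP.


dT = 307 - 234 = 73 K
COP_carnot = T_cold / dT = 234 / 73
COP_carnot = 3.205

3.205


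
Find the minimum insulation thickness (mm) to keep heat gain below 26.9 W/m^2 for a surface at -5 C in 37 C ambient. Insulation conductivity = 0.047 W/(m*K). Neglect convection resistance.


dT = 37 - (-5) = 42 K
thickness = k * dT / q_max * 1000
thickness = 0.047 * 42 / 26.9 * 1000
thickness = 73.4 mm

73.4


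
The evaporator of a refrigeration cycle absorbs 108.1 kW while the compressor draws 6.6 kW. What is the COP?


COP = Q_evap / W
COP = 108.1 / 6.6
COP = 16.379

16.379


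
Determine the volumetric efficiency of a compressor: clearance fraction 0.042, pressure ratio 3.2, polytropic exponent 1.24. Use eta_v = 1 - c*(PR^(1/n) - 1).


PR^(1/n) = 3.2^(1/1.24) = 2.55493005
eta_v = 1 - 0.042 * (2.55493005 - 1)
eta_v = 0.9347

0.9347


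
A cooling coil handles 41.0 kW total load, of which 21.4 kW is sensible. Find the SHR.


SHR = Q_sensible / Q_total
SHR = 21.4 / 41.0
SHR = 0.522

0.522


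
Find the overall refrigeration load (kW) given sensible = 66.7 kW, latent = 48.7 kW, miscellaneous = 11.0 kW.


Q_total = Q_s + Q_l + Q_misc
Q_total = 66.7 + 48.7 + 11.0
Q_total = 126.4 kW

126.4


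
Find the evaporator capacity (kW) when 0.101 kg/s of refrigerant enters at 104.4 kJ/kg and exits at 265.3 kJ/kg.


dh = 265.3 - 104.4 = 160.9 kJ/kg
Q_evap = m_dot * dh = 0.101 * 160.9
Q_evap = 16.25 kW

16.25


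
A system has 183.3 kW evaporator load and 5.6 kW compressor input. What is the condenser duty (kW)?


Q_cond = Q_evap + W
Q_cond = 183.3 + 5.6
Q_cond = 188.9 kW

188.9


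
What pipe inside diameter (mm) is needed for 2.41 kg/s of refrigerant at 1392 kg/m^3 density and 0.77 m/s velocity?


A = m_dot / (rho * v) = 2.41 / (1392 * 0.77) = 0.002248469921 m^2
d = sqrt(4*A/pi) * 1000
d = 53.5 mm

53.5


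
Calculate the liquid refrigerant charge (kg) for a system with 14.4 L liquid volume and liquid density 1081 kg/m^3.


Charge = V * rho / 1000
Charge = 14.4 * 1081 / 1000
Charge = 15.57 kg

15.57


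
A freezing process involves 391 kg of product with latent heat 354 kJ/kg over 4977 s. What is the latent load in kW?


Q_lat = m * h_fg / t
Q_lat = 391 * 354 / 4977
Q_lat = 27.81 kW

27.81


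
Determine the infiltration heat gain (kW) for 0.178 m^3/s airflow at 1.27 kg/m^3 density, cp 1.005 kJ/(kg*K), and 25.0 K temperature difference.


Q = V_dot * rho * cp * dT
Q = 0.178 * 1.27 * 1.005 * 25.0
Q = 5.68 kW

5.68


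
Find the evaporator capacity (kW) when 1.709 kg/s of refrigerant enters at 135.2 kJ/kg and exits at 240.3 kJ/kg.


dh = 240.3 - 135.2 = 105.1 kJ/kg
Q_evap = m_dot * dh = 1.709 * 105.1
Q_evap = 179.62 kW

179.62


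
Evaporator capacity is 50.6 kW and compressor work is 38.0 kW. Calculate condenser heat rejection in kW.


Q_cond = Q_evap + W
Q_cond = 50.6 + 38.0
Q_cond = 88.6 kW

88.6


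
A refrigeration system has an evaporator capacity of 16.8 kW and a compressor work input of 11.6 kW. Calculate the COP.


COP = Q_evap / W
COP = 16.8 / 11.6
COP = 1.448

1.448


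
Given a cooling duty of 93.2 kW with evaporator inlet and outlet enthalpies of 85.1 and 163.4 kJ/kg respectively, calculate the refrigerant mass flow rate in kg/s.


dh = 163.4 - 85.1 = 78.3 kJ/kg
m_dot = Q / dh = 93.2 / 78.3 = 1.1903 kg/s

1.1903


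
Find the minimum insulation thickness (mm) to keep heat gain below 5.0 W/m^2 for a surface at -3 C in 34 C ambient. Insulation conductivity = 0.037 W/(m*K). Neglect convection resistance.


dT = 34 - (-3) = 37 K
thickness = k * dT / q_max * 1000
thickness = 0.037 * 37 / 5.0 * 1000
thickness = 273.8 mm

273.8


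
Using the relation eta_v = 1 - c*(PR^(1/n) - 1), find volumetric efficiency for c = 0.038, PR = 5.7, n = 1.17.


PR^(1/n) = 5.7^(1/1.17) = 4.42636156
eta_v = 1 - 0.038 * (4.42636156 - 1)
eta_v = 0.8698

0.8698


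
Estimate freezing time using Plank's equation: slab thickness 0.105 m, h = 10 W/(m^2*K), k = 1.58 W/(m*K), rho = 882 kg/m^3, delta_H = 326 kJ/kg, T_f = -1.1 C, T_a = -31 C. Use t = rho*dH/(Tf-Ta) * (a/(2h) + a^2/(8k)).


dT = -1.1 - (-31) = 29.9 K
term1 = a/(2h) = 0.105/(2*10) = 0.00525
term2 = a^2/(8k) = 0.105^2/(8*1.58) = 0.0008722310127
t = rho*dH*1000/dT * (term1 + term2)
t = 882*326*1000/29.9 * (0.00525 + 0.0008722310127)
t = 58874 s

58874


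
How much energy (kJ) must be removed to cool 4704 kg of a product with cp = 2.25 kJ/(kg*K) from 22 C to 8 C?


dT = 22 - (8) = 14 K
Q = m * cp * dT = 4704 * 2.25 * 14
Q = 148176 kJ

148176


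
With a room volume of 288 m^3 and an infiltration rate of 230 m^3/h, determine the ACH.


ACH = flow / volume
ACH = 230 / 288
ACH = 0.799

0.799


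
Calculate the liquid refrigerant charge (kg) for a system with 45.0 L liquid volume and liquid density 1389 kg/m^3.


Charge = V * rho / 1000
Charge = 45.0 * 1389 / 1000
Charge = 62.51 kg

62.51


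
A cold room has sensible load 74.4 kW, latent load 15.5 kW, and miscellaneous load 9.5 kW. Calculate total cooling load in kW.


Q_total = Q_s + Q_l + Q_misc
Q_total = 74.4 + 15.5 + 9.5
Q_total = 99.4 kW

99.4


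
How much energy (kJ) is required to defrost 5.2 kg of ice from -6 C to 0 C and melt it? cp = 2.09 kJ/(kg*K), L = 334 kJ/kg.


Sensible heat = cp * dT = 2.09 * 6 = 12.54 kJ/kg
Total per kg = 12.54 + 334 = 346.54 kJ/kg
Q = m * total = 5.2 * 346.54
Q = 1802.0 kJ

1802.0


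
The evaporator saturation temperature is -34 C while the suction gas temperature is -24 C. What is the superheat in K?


Superheat = T_suction - T_evap
Superheat = -24 - (-34)
Superheat = 10 K

10


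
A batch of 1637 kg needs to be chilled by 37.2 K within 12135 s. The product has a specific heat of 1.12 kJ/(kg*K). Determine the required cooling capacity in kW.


Q = m * cp * dT / t
Q = 1637 * 1.12 * 37.2 / 12135
Q = 5.62 kW

5.62


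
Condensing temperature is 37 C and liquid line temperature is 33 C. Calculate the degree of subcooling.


Subcooling = T_cond - T_liquid
Subcooling = 37 - 33
Subcooling = 4 K

4


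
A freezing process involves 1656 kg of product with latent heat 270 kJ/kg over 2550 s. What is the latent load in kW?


Q_lat = m * h_fg / t
Q_lat = 1656 * 270 / 2550
Q_lat = 175.34 kW

175.34


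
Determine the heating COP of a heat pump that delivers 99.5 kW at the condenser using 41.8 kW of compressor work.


COP_hp = Q_cond / W
COP_hp = 99.5 / 41.8
COP_hp = 2.38

2.38


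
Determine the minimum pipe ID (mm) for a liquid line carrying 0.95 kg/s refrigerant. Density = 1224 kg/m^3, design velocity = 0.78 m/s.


A = m_dot / (rho * v) = 0.95 / (1224 * 0.78) = 0.0009950561421 m^2
d = sqrt(4*A/pi) * 1000
d = 35.6 mm

35.6


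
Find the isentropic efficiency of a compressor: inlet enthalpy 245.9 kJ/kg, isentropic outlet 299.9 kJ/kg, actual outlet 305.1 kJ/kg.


dh_ideal = 299.9 - 245.9 = 54.0 kJ/kg
dh_actual = 305.1 - 245.9 = 59.2 kJ/kg
eta_s = dh_ideal / dh_actual = 54.0 / 59.2
eta_s = 0.9122

0.9122


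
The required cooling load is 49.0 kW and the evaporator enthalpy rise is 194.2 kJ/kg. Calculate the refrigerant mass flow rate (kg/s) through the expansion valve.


m_dot = Q / dh
m_dot = 49.0 / 194.2
m_dot = 0.2523 kg/s

0.2523


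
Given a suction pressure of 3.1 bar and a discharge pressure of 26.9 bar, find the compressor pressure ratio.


PR = P_high / P_low
PR = 26.9 / 3.1
PR = 8.677

8.677


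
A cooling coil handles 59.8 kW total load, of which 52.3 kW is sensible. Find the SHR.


SHR = Q_sensible / Q_total
SHR = 52.3 / 59.8
SHR = 0.875

0.875


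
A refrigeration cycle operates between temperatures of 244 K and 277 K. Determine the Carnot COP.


dT = 277 - 244 = 33 K
COP_carnot = T_cold / dT = 244 / 33
COP_carnot = 7.394

7.394


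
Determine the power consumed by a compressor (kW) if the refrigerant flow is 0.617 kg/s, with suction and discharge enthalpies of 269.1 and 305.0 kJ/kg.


dh = 305.0 - 269.1 = 35.9 kJ/kg
W = m_dot * dh = 0.617 * 35.9 = 22.15 kW

22.15


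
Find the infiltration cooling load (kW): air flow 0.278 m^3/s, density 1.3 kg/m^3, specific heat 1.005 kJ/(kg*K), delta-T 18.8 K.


Q = V_dot * rho * cp * dT
Q = 0.278 * 1.3 * 1.005 * 18.8
Q = 6.828 kW

6.828


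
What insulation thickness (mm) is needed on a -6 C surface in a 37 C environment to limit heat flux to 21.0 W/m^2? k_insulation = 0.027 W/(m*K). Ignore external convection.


dT = 37 - (-6) = 43 K
thickness = k * dT / q_max * 1000
thickness = 0.027 * 43 / 21.0 * 1000
thickness = 55.3 mm

55.3


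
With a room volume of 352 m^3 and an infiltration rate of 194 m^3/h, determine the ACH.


ACH = flow / volume
ACH = 194 / 352
ACH = 0.551

0.551


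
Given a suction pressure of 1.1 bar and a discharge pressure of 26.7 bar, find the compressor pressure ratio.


PR = P_high / P_low
PR = 26.7 / 1.1
PR = 24.273

24.273


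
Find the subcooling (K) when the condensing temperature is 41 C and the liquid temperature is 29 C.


Subcooling = T_cond - T_liquid
Subcooling = 41 - 29
Subcooling = 12 K

12


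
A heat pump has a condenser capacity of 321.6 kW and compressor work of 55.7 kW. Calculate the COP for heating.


COP_hp = Q_cond / W
COP_hp = 321.6 / 55.7
COP_hp = 5.774

5.774


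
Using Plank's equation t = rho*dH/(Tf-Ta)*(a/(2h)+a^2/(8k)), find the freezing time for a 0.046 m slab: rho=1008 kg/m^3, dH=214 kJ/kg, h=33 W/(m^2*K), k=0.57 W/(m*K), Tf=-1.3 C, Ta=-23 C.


dT = -1.3 - (-23) = 21.7 K
term1 = a/(2h) = 0.046/(2*33) = 0.000696969697
term2 = a^2/(8k) = 0.046^2/(8*0.57) = 0.0004640350877
t = rho*dH*1000/dT * (term1 + term2)
t = 1008*214*1000/21.7 * (0.000696969697 + 0.0004640350877)
t = 11541 s

11541


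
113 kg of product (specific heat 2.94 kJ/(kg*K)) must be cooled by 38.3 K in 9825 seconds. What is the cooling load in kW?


Q = m * cp * dT / t
Q = 113 * 2.94 * 38.3 / 9825
Q = 1.295 kW

1.295


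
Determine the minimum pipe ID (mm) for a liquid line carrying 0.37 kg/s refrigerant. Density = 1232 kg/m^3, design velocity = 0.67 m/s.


A = m_dot / (rho * v) = 0.37 / (1232 * 0.67) = 0.0004482457841 m^2
d = sqrt(4*A/pi) * 1000
d = 23.9 mm

23.9


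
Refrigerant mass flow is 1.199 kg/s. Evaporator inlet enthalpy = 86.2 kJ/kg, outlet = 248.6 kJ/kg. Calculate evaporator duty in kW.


dh = 248.6 - 86.2 = 162.4 kJ/kg
Q_evap = m_dot * dh = 1.199 * 162.4
Q_evap = 194.72 kW

194.72


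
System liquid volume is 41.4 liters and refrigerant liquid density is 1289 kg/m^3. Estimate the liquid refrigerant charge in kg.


Charge = V * rho / 1000
Charge = 41.4 * 1289 / 1000
Charge = 53.36 kg

53.36


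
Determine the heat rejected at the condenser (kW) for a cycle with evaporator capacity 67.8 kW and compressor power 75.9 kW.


Q_cond = Q_evap + W
Q_cond = 67.8 + 75.9
Q_cond = 143.7 kW

143.7


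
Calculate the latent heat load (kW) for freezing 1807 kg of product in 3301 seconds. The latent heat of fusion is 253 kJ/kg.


Q_lat = m * h_fg / t
Q_lat = 1807 * 253 / 3301
Q_lat = 138.49 kW

138.49


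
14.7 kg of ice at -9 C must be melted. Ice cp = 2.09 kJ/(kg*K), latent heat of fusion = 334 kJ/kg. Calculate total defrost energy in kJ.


Sensible heat = cp * dT = 2.09 * 9 = 18.81 kJ/kg
Total per kg = 18.81 + 334 = 352.81 kJ/kg
Q = m * total = 14.7 * 352.81
Q = 5186.3 kJ

5186.3


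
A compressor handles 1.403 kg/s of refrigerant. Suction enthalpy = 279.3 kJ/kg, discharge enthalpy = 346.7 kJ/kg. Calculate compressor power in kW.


dh = 346.7 - 279.3 = 67.4 kJ/kg
W = m_dot * dh = 1.403 * 67.4 = 94.56 kW

94.56


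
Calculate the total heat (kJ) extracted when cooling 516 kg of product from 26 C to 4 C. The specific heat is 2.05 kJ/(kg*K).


dT = 26 - (4) = 22 K
Q = m * cp * dT = 516 * 2.05 * 22
Q = 23272 kJ

23272


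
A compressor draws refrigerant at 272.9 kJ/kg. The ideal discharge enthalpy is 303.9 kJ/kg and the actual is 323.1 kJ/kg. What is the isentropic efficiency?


dh_ideal = 303.9 - 272.9 = 31.0 kJ/kg
dh_actual = 323.1 - 272.9 = 50.2 kJ/kg
eta_s = dh_ideal / dh_actual = 31.0 / 50.2
eta_s = 0.6175

0.6175


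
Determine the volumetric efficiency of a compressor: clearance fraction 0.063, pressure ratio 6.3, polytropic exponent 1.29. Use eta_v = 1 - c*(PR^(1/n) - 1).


PR^(1/n) = 6.3^(1/1.29) = 4.16527651
eta_v = 1 - 0.063 * (4.16527651 - 1)
eta_v = 0.8006

0.8006


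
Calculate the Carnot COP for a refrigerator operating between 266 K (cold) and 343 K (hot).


dT = 343 - 266 = 77 K
COP_carnot = T_cold / dT = 266 / 77
COP_carnot = 3.455

3.455


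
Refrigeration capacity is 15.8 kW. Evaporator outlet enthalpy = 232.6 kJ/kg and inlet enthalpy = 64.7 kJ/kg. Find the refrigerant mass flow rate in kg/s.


dh = 232.6 - 64.7 = 167.9 kJ/kg
m_dot = Q / dh = 15.8 / 167.9 = 0.0941 kg/s

0.0941


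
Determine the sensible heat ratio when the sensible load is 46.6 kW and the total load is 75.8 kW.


SHR = Q_sensible / Q_total
SHR = 46.6 / 75.8
SHR = 0.615

0.615


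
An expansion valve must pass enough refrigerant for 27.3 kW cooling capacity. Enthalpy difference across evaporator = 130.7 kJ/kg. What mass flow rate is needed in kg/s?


m_dot = Q / dh
m_dot = 27.3 / 130.7
m_dot = 0.2089 kg/s

0.2089


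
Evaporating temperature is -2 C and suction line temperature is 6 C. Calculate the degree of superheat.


Superheat = T_suction - T_evap
Superheat = 6 - (-2)
Superheat = 8 K

8


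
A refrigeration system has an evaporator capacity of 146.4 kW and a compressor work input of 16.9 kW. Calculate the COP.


COP = Q_evap / W
COP = 146.4 / 16.9
COP = 8.663

8.663


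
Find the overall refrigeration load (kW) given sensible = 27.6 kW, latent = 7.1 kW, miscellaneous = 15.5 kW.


Q_total = Q_s + Q_l + Q_misc
Q_total = 27.6 + 7.1 + 15.5
Q_total = 50.2 kW

50.2


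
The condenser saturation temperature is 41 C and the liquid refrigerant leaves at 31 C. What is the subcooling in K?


Subcooling = T_cond - T_liquid
Subcooling = 41 - 31
Subcooling = 10 K

10


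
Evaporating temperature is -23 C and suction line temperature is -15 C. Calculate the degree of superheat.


Superheat = T_suction - T_evap
Superheat = -15 - (-23)
Superheat = 8 K

8


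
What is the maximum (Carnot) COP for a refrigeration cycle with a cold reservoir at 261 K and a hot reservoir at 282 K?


dT = 282 - 261 = 21 K
COP_carnot = T_cold / dT = 261 / 21
COP_carnot = 12.429

12.429


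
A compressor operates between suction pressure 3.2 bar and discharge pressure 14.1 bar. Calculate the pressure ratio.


PR = P_high / P_low
PR = 14.1 / 3.2
PR = 4.406

4.406


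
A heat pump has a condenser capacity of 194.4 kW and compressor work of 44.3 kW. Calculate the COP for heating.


COP_hp = Q_cond / W
COP_hp = 194.4 / 44.3
COP_hp = 4.388

4.388


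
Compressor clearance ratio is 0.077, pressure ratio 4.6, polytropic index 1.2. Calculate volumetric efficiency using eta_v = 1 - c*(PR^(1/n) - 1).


PR^(1/n) = 4.6^(1/1.2) = 3.56695962
eta_v = 1 - 0.077 * (3.56695962 - 1)
eta_v = 0.8023

0.8023


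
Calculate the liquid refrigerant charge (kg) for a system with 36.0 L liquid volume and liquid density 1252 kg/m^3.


Charge = V * rho / 1000
Charge = 36.0 * 1252 / 1000
Charge = 45.07 kg

45.07


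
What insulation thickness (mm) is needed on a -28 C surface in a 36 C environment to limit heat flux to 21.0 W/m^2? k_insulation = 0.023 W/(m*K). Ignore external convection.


dT = 36 - (-28) = 64 K
thickness = k * dT / q_max * 1000
thickness = 0.023 * 64 / 21.0 * 1000
thickness = 70.1 mm

70.1


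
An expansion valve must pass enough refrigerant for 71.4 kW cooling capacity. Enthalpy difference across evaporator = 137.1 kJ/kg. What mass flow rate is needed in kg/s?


m_dot = Q / dh
m_dot = 71.4 / 137.1
m_dot = 0.5208 kg/s

0.5208


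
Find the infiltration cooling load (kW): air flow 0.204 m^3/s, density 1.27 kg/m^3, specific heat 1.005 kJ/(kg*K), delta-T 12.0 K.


Q = V_dot * rho * cp * dT
Q = 0.204 * 1.27 * 1.005 * 12.0
Q = 3.125 kW

3.125


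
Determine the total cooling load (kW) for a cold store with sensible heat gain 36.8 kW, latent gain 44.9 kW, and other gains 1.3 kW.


Q_total = Q_s + Q_l + Q_misc
Q_total = 36.8 + 44.9 + 1.3
Q_total = 83.0 kW

83.0


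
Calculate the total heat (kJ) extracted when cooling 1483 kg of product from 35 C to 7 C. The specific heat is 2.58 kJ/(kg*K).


dT = 35 - (7) = 28 K
Q = m * cp * dT = 1483 * 2.58 * 28
Q = 107132 kJ

107132


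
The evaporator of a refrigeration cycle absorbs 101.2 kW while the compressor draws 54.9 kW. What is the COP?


COP = Q_evap / W
COP = 101.2 / 54.9
COP = 1.843

1.843


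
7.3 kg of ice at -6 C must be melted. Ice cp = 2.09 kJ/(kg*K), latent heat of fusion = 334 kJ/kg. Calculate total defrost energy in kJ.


Sensible heat = cp * dT = 2.09 * 6 = 12.54 kJ/kg
Total per kg = 12.54 + 334 = 346.54 kJ/kg
Q = m * total = 7.3 * 346.54
Q = 2529.7 kJ

2529.7


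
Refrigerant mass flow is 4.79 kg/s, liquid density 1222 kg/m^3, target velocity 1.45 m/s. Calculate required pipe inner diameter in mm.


A = m_dot / (rho * v) = 4.79 / (1222 * 1.45) = 0.002703312828 m^2
d = sqrt(4*A/pi) * 1000
d = 58.7 mm

58.7


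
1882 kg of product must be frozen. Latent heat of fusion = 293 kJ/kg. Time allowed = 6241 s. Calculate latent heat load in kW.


Q_lat = m * h_fg / t
Q_lat = 1882 * 293 / 6241
Q_lat = 88.36 kW

88.36


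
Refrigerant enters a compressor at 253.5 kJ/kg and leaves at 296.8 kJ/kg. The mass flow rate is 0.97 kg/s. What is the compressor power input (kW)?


dh = 296.8 - 253.5 = 43.3 kJ/kg
W = m_dot * dh = 0.97 * 43.3 = 42.0 kW

42.0


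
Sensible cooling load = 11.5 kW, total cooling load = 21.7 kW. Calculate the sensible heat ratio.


SHR = Q_sensible / Q_total
SHR = 11.5 / 21.7
SHR = 0.53

0.53


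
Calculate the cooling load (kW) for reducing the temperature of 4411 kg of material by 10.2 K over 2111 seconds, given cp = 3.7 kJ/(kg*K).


Q = m * cp * dT / t
Q = 4411 * 3.7 * 10.2 / 2111
Q = 78.859 kW

78.859


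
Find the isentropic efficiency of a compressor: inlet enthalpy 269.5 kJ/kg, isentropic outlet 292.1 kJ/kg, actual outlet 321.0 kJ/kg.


dh_ideal = 292.1 - 269.5 = 22.6 kJ/kg
dh_actual = 321.0 - 269.5 = 51.5 kJ/kg
eta_s = dh_ideal / dh_actual = 22.6 / 51.5
eta_s = 0.4388

0.4388


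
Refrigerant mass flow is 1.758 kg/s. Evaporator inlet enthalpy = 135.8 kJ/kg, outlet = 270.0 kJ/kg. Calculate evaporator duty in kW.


dh = 270.0 - 135.8 = 134.2 kJ/kg
Q_evap = m_dot * dh = 1.758 * 134.2
Q_evap = 235.92 kW

235.92


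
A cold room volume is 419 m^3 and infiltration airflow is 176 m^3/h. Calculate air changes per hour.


ACH = flow / volume
ACH = 176 / 419
ACH = 0.42

0.42


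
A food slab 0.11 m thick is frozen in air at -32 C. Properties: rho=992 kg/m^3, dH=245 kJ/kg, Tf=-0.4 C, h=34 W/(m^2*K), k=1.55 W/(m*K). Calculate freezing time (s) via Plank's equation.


dT = -0.4 - (-32) = 31.6 K
term1 = a/(2h) = 0.11/(2*34) = 0.001617647059
term2 = a^2/(8k) = 0.11^2/(8*1.55) = 0.0009758064516
t = rho*dH*1000/dT * (term1 + term2)
t = 992*245*1000/31.6 * (0.001617647059 + 0.0009758064516)
t = 19947 s

19947


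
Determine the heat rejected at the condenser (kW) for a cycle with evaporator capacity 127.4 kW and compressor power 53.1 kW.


Q_cond = Q_evap + W
Q_cond = 127.4 + 53.1
Q_cond = 180.5 kW

180.5


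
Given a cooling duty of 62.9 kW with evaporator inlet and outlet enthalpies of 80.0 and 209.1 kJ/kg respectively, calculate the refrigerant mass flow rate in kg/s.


dh = 209.1 - 80.0 = 129.1 kJ/kg
m_dot = Q / dh = 62.9 / 129.1 = 0.4872 kg/s

0.4872


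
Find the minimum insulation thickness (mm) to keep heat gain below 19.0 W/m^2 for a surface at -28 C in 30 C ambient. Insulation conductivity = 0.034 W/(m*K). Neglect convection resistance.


dT = 30 - (-28) = 58 K
thickness = k * dT / q_max * 1000
thickness = 0.034 * 58 / 19.0 * 1000
thickness = 103.8 mm

103.8


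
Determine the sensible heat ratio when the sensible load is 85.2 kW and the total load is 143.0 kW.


SHR = Q_sensible / Q_total
SHR = 85.2 / 143.0
SHR = 0.596

0.596


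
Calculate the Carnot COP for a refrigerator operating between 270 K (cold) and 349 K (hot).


dT = 349 - 270 = 79 K
COP_carnot = T_cold / dT = 270 / 79
COP_carnot = 3.418

3.418


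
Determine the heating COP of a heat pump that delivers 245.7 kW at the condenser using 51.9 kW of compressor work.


COP_hp = Q_cond / W
COP_hp = 245.7 / 51.9
COP_hp = 4.734

4.734


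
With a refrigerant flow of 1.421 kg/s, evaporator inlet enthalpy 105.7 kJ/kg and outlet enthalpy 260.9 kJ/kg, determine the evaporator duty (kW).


dh = 260.9 - 105.7 = 155.2 kJ/kg
Q_evap = m_dot * dh = 1.421 * 155.2
Q_evap = 220.54 kW

220.54


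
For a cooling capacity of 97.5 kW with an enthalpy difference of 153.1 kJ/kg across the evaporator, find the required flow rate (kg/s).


m_dot = Q / dh
m_dot = 97.5 / 153.1
m_dot = 0.6368 kg/s

0.6368


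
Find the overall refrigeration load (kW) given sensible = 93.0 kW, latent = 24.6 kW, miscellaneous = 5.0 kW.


Q_total = Q_s + Q_l + Q_misc
Q_total = 93.0 + 24.6 + 5.0
Q_total = 122.6 kW

122.6


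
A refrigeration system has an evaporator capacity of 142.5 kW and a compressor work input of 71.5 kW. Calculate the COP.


COP = Q_evap / W
COP = 142.5 / 71.5
COP = 1.993

1.993


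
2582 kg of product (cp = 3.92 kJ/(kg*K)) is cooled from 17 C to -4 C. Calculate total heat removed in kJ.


dT = 17 - (-4) = 21 K
Q = m * cp * dT = 2582 * 3.92 * 21
Q = 212550 kJ

212550


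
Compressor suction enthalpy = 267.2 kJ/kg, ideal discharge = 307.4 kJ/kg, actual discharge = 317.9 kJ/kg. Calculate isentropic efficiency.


dh_ideal = 307.4 - 267.2 = 40.2 kJ/kg
dh_actual = 317.9 - 267.2 = 50.7 kJ/kg
eta_s = dh_ideal / dh_actual = 40.2 / 50.7
eta_s = 0.7929

0.7929
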